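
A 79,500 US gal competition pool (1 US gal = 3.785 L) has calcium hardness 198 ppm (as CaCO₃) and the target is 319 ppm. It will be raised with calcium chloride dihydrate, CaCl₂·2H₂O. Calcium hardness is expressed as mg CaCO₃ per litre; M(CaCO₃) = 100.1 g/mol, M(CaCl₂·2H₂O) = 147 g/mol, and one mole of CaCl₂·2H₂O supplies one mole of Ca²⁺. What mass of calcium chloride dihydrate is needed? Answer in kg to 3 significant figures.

Volume: 79,500 US gal × 3.785 L/gal = 300,908 L.
Hardness to add: (319 − 198) = 121 mg/L as CaCO₃ × 300,908 L = 36,410 g as CaCO₃.
Moles of Ca²⁺ (1 mol Ca²⁺ ≡ 1 mol CaCO₃): 36,410 / 100.1 g/mol = 363.7 mol.
Mass of CaCl₂·2H₂O: 363.7 × 147 = 53,470 g.

53.5 kg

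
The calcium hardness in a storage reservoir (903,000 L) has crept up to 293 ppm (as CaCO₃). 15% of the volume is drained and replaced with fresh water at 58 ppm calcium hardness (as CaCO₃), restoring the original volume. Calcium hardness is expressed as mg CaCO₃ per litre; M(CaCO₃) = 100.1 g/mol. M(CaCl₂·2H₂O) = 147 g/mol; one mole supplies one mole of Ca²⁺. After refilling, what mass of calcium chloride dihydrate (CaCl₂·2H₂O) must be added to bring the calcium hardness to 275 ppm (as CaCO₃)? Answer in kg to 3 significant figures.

22.9 kg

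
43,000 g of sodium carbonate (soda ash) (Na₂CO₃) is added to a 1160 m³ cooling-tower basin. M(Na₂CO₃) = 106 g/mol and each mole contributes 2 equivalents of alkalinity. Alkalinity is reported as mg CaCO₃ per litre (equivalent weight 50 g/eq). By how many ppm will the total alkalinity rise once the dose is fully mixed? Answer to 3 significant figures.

35.0 ppm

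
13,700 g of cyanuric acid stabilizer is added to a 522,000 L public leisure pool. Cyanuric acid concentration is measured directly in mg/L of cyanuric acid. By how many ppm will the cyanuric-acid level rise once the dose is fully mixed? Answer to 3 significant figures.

26.2 ppm

Rise: 13,700 g / 522,000 L × 1000 = 26.25 mg/L.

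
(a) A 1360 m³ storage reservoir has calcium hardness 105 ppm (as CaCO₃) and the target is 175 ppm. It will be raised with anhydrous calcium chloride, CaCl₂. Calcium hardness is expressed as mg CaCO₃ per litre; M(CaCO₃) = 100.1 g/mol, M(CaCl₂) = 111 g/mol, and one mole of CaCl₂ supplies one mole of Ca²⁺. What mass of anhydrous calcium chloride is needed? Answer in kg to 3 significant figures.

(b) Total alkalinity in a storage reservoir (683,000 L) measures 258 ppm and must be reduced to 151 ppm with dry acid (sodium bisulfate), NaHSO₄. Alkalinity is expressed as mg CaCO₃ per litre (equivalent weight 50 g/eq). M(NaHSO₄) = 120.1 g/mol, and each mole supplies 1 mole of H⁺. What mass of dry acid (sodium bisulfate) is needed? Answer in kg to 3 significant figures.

(a) Volume: 1360 m³ = 1,360,000 L.
(a) Hardness to add: (175 − 105) = 70 mg/L as CaCO₃ × 1,360,000 L = 95,200 g as CaCO₃.
(a) Moles of Ca²⁺ (1 mol Ca²⁺ ≡ 1 mol CaCO₃): 95,200 / 100.1 g/mol = 951 mol.
(a) Mass of CaCl₂: 951 × 111 = 105,600 g.

(b) Alkalinity to neutralize: (258 − 151) = 107 mg/L as CaCO₃ × 683,000 L = 73,080 g as CaCO₃.
(b) Equivalents of H⁺ required: 73,080 ÷ 50 g/eq = 1462 eq = 1462 mol NaHSO₄.
(b) Mass of NaHSO₄: 1462 × 120.1 = 175,500 g.

(a) 106 kg; (b) 176 kg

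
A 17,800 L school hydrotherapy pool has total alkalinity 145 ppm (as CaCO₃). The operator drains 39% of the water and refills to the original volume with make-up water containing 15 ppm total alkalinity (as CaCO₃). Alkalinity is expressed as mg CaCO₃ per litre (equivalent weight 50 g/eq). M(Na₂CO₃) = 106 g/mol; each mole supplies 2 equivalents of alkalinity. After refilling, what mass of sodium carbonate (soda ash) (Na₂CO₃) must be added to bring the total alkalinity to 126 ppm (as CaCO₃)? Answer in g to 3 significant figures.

After draining 39% and refilling: 145 × 0.61 + 15 × 0.39 = 94.3 ppm.
Deficit to target: 126 − 94.3 = 31.7 mg/L.
As CaCO₃: 31.7 mg/L × 17,800 L = 564.3 g; ÷ 50 g/eq ÷ 2 = 5.643 mol Na₂CO₃.
Mass: 5.643 × 106 = 598.1 g.

598 g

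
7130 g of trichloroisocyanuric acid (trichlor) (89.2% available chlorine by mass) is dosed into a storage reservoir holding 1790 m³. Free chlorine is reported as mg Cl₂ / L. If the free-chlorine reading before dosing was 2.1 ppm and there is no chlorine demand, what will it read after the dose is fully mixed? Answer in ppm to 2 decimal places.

Volume: 1790 m³ = 1,790,000 L.
Available chlorine delivered: 7130 g × 0.892 = 6360 g as Cl₂.
Concentration rise: 6360 g / 1,790,000 L = 3.553 mg/L = 3.55 ppm.
Final FC: 2.1 + 3.55 = 5.65 ppm.

5.65 ppm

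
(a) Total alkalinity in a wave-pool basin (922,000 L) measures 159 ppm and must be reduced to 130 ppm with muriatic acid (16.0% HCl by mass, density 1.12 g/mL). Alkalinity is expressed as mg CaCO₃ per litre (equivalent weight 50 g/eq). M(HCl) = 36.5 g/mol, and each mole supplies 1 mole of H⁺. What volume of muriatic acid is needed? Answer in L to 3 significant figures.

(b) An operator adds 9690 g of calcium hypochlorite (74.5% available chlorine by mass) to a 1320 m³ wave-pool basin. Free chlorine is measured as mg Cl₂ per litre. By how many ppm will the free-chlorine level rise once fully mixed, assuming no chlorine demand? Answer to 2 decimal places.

(a) 109 L; (b) 5.47 ppm

(a) Alkalinity to neutralize: (159 − 130) = 29 mg/L as CaCO₃ × 922,000 L = 26,740 g as CaCO₃.
(a) Equivalents of H⁺ required: 26,740 ÷ 50 g/eq = 534.8 eq = 534.8 mol HCl.
(a) Mass of HCl: 534.8 × 36.5 = 19,520 g.
(a) Mass of 16.0% solution: 19,520 / 0.16 = 122,000 g.
(a) Volume: 122,000 g ÷ 1.12 g/mL = 108,900 mL.

(b) Volume: 1320 m³ = 1,320,000 L.
(b) Available chlorine delivered: 9690 g × 0.745 = 7219 g as Cl₂.
(b) Concentration rise: 7219 g / 1,320,000 L = 5.469 mg/L = 5.47 ppm.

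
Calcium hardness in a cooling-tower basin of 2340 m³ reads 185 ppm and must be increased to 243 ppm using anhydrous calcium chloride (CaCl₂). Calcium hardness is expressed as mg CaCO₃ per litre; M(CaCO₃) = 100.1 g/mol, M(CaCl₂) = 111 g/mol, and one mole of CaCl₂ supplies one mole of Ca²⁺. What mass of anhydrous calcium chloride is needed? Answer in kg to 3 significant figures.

150 kg

Volume: 2340 m³ = 2,340,000 L.
Hardness to add: (243 − 185) = 58 mg/L as CaCO₃ × 2,340,000 L = 135,700 g as CaCO₃.
Moles of Ca²⁺ (1 mol Ca²⁺ ≡ 1 mol CaCO₃): 135,700 / 100.1 g/mol = 1356 mol.
Mass of CaCl₂: 1356 × 111 = 150,500 g.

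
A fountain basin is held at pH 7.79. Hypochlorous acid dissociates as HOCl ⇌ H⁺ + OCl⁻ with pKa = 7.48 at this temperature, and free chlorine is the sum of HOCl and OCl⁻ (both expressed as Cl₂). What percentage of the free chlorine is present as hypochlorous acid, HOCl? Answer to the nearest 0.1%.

32.9%

[OCl⁻]/[HOCl] = 10^(pH − pKa) = 10^(7.79 − 7.48) = 10^0.31 = 2.042.
Fraction as HOCl = 1 / (1 + 2.042) = 0.3288.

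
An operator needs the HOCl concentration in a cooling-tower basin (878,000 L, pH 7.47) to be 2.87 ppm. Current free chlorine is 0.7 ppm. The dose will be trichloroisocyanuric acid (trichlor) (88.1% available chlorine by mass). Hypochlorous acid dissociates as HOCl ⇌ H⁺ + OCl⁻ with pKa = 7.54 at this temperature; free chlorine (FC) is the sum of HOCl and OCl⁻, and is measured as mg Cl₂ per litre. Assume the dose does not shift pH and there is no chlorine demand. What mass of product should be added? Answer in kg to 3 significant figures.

4.60 kg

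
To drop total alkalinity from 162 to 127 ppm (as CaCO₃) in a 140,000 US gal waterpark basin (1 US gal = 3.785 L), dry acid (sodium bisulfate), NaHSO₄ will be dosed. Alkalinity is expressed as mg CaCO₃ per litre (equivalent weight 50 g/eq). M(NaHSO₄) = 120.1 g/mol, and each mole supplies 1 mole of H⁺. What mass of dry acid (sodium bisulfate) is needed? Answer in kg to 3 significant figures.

Volume: 140,000 US gal × 3.785 L/gal = 529,900 L.
Alkalinity to neutralize: (162 − 127) = 35 mg/L as CaCO₃ × 529,900 L = 18,550 g as CaCO₃.
Equivalents of H⁺ required: 18,550 ÷ 50 g/eq = 370.9 eq = 370.9 mol NaHSO₄.
Mass of NaHSO₄: 370.9 × 120.1 = 44,550 g.

44.5 kg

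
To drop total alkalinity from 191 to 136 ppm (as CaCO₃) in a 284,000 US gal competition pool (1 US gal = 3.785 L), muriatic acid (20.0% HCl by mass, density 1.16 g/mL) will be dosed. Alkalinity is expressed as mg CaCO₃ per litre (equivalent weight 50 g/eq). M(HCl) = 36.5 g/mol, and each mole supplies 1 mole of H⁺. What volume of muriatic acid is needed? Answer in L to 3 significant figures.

Volume: 284,000 US gal × 3.785 L/gal = 1,074,940 L.
Alkalinity to neutralize: (191 − 136) = 55 mg/L as CaCO₃ × 1,074,940 L = 59,120 g as CaCO₃.
Equivalents of H⁺ required: 59,120 ÷ 50 g/eq = 1182 eq = 1182 mol HCl.
Mass of HCl: 1182 × 36.5 = 43,160 g.
Mass of 20.0% solution: 43,160 / 0.2 = 215,800 g.
Volume: 215,800 g ÷ 1.16 g/mL = 186,000 mL.

186 L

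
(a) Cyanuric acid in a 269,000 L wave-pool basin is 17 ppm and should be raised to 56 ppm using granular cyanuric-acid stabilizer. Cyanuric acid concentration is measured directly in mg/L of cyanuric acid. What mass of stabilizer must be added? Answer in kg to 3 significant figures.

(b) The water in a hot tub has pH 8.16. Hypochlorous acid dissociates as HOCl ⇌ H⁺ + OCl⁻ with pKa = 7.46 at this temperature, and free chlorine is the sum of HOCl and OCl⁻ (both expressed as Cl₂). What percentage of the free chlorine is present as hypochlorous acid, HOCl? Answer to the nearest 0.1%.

(a) 10.5 kg; (b) 16.6%

(a) CYA to add: (56 − 17) = 39 mg/L × 269,000 L = 10,490 g cyanuric acid.

(b) [OCl⁻]/[HOCl] = 10^(pH − pKa) = 10^(8.16 − 7.46) = 10^0.70 = 5.012.
(b) Fraction as HOCl = 1 / (1 + 5.012) = 0.1663.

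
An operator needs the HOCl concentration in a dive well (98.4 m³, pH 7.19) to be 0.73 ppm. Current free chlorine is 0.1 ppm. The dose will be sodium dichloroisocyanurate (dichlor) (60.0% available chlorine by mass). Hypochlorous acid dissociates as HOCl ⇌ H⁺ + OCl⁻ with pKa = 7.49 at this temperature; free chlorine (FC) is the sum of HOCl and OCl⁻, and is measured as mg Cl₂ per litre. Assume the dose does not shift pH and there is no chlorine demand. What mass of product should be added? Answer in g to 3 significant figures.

Volume: 98.4 m³ = 98,400 L.
[OCl⁻]/[HOCl] = 10^(pH − pKa) = 10^(7.19 − 7.49) = 0.5012; fraction as HOCl = 1/(1 + 0.5012) = 0.6661.
Free chlorine required for 0.73 ppm HOCl: 0.73 / 0.6661 = 1.096 ppm.
FC to add: 1.096 − 0.1 = 0.9959 mg/L as Cl₂.
Cl₂ equivalent: 0.9959 mg/L × 98,400 L = 97.99 g.
Product at 60.0% available Cl: 97.99 / 0.6 = 163.3 g.

163 g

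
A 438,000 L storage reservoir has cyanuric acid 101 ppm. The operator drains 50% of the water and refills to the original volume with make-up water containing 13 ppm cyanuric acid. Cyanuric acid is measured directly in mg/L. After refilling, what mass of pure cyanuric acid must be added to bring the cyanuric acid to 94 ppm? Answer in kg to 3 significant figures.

After draining 50% and refilling: 101 × 0.50 + 13 × 0.50 = 57 ppm.
Deficit to target: 94 − 57 = 37 mg/L.
Mass: 37 mg/L × 438,000 L = 16,210 g cyanuric acid.

16.2 kg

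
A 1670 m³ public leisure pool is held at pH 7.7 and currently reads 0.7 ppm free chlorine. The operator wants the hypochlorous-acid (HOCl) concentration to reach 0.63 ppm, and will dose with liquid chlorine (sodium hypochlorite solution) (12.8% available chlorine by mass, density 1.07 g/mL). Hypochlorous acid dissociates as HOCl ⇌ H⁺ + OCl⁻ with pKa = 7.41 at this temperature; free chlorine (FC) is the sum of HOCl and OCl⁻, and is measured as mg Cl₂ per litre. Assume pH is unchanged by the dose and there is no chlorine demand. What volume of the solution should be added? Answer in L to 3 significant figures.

14.1 L

Volume: 1670 m³ = 1,670,000 L.
[OCl⁻]/[HOCl] = 10^(pH − pKa) = 10^(7.7 − 7.41) = 1.95; fraction as HOCl = 1/(1 + 1.95) = 0.339.
Free chlorine required for 0.63 ppm HOCl: 0.63 / 0.339 = 1.858 ppm.
FC to add: 1.858 − 0.7 = 1.158 mg/L as Cl₂.
Cl₂ equivalent: 1.158 mg/L × 1,670,000 L = 1935 g.
Product at 12.8% available Cl: 1935 / 0.128 = 15,110 g.
Volume: 15,110 g ÷ 1.07 g/mL = 14,120 mL.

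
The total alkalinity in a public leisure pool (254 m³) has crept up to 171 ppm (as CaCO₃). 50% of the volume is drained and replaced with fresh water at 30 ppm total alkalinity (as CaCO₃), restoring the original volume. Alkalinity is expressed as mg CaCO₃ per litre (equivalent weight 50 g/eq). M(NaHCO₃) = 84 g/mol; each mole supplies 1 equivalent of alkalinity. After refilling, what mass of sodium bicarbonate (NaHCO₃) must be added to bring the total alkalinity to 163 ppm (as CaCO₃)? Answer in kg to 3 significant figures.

Volume: 254 m³ = 254,000 L.
After draining 50% and refilling: 171 × 0.50 + 30 × 0.50 = 100.5 ppm.
Deficit to target: 163 − 100.5 = 62.5 mg/L.
As CaCO₃: 62.5 mg/L × 254,000 L = 15,880 g; ÷ 50 g/eq ÷ 1 = 317.5 mol NaHCO₃.
Mass: 317.5 × 84 = 26,670 g.

26.7 kg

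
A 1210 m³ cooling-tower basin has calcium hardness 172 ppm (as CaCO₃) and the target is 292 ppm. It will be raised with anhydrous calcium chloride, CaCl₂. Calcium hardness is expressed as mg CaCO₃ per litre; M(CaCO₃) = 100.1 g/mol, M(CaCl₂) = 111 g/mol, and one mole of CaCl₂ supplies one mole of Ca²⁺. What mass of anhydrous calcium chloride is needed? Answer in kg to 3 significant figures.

161 kg

Volume: 1210 m³ = 1,210,000 L.
Hardness to add: (292 − 172) = 120 mg/L as CaCO₃ × 1,210,000 L = 145,200 g as CaCO₃.
Moles of Ca²⁺ (1 mol Ca²⁺ ≡ 1 mol CaCO₃): 145,200 / 100.1 g/mol = 1451 mol.
Mass of CaCl₂: 1451 × 111 = 161,000 g.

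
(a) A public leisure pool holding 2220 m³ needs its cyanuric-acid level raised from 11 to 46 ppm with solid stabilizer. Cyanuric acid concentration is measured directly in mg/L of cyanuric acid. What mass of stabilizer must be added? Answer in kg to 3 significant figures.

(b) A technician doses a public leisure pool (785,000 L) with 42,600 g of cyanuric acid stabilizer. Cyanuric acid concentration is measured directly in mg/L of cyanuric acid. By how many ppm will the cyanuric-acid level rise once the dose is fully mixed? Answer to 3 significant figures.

(a) Volume: 2220 m³ = 2,220,000 L.
(a) CYA to add: (46 − 11) = 35 mg/L × 2,220,000 L = 77,700 g cyanuric acid.

(b) Rise: 42,600 g / 785,000 L × 1000 = 54.27 mg/L.

(a) 77.7 kg; (b) 54.3 ppm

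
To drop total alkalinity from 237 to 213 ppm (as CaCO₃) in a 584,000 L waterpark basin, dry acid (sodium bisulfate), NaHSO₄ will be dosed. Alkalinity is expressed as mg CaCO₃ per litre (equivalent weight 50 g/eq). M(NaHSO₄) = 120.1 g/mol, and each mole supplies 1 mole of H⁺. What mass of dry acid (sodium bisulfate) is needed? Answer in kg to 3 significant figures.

33.7 kg

Alkalinity to neutralize: (237 − 213) = 24 mg/L as CaCO₃ × 584,000 L = 14,020 g as CaCO₃.
Equivalents of H⁺ required: 14,020 ÷ 50 g/eq = 280.3 eq = 280.3 mol NaHSO₄.
Mass of NaHSO₄: 280.3 × 120.1 = 33,670 g.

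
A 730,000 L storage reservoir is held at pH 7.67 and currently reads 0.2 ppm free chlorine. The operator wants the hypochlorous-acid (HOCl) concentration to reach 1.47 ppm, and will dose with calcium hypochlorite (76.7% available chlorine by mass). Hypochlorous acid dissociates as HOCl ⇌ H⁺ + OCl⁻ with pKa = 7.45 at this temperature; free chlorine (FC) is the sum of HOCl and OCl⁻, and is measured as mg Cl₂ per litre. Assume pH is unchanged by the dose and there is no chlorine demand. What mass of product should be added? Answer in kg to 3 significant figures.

3.53 kg

[OCl⁻]/[HOCl] = 10^(pH − pKa) = 10^(7.67 − 7.45) = 1.66; fraction as HOCl = 1/(1 + 1.66) = 0.376.
Free chlorine required for 1.47 ppm HOCl: 1.47 / 0.376 = 3.91 ppm.
FC to add: 3.91 − 0.2 = 3.71 mg/L as Cl₂.
Cl₂ equivalent: 3.71 mg/L × 730,000 L = 2708 g.
Product at 76.7% available Cl: 2708 / 0.767 = 3531 g.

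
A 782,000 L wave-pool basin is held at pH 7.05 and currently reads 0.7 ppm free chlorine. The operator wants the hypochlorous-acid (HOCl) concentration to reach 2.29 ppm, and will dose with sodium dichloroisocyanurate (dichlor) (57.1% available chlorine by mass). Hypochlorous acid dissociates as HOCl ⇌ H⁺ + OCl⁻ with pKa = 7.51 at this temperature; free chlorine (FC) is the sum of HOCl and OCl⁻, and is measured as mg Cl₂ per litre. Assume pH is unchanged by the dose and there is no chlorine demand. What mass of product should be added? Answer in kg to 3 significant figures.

3.26 kg

[OCl⁻]/[HOCl] = 10^(pH − pKa) = 10^(7.05 − 7.51) = 0.3467; fraction as HOCl = 1/(1 + 0.3467) = 0.7425.
Free chlorine required for 2.29 ppm HOCl: 2.29 / 0.7425 = 3.084 ppm.
FC to add: 3.084 − 0.7 = 2.384 mg/L as Cl₂.
Cl₂ equivalent: 2.384 mg/L × 782,000 L = 1864 g.
Product at 57.1% available Cl: 1864 / 0.571 = 3265 g.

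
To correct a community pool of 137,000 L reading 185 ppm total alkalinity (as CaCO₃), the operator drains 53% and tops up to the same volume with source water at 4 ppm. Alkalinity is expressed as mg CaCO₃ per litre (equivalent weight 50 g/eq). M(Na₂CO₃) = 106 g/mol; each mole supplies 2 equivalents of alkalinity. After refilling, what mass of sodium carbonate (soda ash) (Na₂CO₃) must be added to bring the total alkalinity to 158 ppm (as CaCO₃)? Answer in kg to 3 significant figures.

After draining 53% and refilling: 185 × 0.47 + 4 × 0.53 = 89.07 ppm.
Deficit to target: 158 − 89.07 = 68.93 mg/L.
As CaCO₃: 68.93 mg/L × 137,000 L = 9443 g; ÷ 50 g/eq ÷ 2 = 94.43 mol Na₂CO₃.
Mass: 94.43 × 106 = 10,010 g.

10.0 kg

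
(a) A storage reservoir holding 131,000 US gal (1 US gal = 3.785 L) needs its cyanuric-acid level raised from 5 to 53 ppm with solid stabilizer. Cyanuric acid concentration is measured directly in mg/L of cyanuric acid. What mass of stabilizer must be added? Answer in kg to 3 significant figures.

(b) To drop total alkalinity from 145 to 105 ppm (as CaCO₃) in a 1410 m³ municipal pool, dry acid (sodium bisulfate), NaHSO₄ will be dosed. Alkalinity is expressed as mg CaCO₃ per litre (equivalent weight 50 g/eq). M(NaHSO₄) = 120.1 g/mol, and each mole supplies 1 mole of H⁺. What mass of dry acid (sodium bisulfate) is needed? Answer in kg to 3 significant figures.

(a) Volume: 131,000 US gal × 3.785 L/gal = 495,835 L.
(a) CYA to add: (53 − 5) = 48 mg/L × 495,835 L = 23,800 g cyanuric acid.

(b) Volume: 1410 m³ = 1,410,000 L.
(b) Alkalinity to neutralize: (145 − 105) = 40 mg/L as CaCO₃ × 1,410,000 L = 56,400 g as CaCO₃.
(b) Equivalents of H⁺ required: 56,400 ÷ 50 g/eq = 1128 eq = 1128 mol NaHSO₄.
(b) Mass of NaHSO₄: 1128 × 120.1 = 135,500 g.

(a) 23.8 kg; (b) 135 kg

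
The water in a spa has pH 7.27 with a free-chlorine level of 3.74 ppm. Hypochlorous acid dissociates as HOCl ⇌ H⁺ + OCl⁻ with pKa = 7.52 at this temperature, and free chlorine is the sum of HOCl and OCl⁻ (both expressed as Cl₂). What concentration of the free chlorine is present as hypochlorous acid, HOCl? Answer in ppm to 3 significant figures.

2.39 ppm

[OCl⁻]/[HOCl] = 10^(pH − pKa) = 10^(7.27 − 7.52) = 10^-0.25 = 0.5623.
Fraction as HOCl = 1 / (1 + 0.5623) = 0.6401.
HOCl = 0.6401 × 3.74 ppm = 2.394 ppm.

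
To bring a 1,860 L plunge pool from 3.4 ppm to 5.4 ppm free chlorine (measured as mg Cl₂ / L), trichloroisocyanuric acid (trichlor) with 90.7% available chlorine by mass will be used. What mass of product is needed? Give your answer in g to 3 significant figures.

4.10 g

Chlorine deficit: 5.4 − 3.4 = 2 ppm = 2 mg/L as Cl₂.
Cl₂ equivalent needed: 2 mg/L × 1,860 L = 3720 mg = 3.72 g.
Product at 90.7% available chlorine: 3.72 / 0.907 = 4.101 g.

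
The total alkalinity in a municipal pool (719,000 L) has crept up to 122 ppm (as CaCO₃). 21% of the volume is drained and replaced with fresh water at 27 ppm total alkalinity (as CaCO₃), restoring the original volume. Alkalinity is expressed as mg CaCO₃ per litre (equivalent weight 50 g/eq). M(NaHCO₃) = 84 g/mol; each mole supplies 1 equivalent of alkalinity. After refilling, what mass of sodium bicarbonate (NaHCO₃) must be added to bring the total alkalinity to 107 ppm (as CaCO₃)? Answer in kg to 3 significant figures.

5.98 kg

After draining 21% and refilling: 122 × 0.79 + 27 × 0.21 = 102.05 ppm.
Deficit to target: 107 − 102.05 = 4.95 mg/L.
As CaCO₃: 4.95 mg/L × 719,000 L = 3559 g; ÷ 50 g/eq ÷ 1 = 71.18 mol NaHCO₃.
Mass: 71.18 × 84 = 5979 g.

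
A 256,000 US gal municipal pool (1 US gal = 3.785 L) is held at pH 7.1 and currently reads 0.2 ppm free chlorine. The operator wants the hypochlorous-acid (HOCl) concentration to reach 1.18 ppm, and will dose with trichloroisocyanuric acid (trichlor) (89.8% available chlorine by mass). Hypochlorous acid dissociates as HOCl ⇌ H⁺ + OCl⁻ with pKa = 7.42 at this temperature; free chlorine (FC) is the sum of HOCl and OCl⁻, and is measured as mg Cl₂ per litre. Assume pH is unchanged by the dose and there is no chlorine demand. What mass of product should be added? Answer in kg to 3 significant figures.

1.67 kg

Volume: 256,000 US gal × 3.785 L/gal = 968,960 L.
[OCl⁻]/[HOCl] = 10^(pH − pKa) = 10^(7.1 − 7.42) = 0.4786; fraction as HOCl = 1/(1 + 0.4786) = 0.6763.
Free chlorine required for 1.18 ppm HOCl: 1.18 / 0.6763 = 1.745 ppm.
FC to add: 1.745 − 0.2 = 1.545 mg/L as Cl₂.
Cl₂ equivalent: 1.545 mg/L × 968,960 L = 1497 g.
Product at 89.8% available Cl: 1497 / 0.898 = 1667 g.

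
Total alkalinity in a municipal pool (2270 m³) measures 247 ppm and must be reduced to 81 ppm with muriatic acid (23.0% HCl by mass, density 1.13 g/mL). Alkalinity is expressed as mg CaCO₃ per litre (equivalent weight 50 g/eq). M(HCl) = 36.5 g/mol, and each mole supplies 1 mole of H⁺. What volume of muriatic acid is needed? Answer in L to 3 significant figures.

1,060 L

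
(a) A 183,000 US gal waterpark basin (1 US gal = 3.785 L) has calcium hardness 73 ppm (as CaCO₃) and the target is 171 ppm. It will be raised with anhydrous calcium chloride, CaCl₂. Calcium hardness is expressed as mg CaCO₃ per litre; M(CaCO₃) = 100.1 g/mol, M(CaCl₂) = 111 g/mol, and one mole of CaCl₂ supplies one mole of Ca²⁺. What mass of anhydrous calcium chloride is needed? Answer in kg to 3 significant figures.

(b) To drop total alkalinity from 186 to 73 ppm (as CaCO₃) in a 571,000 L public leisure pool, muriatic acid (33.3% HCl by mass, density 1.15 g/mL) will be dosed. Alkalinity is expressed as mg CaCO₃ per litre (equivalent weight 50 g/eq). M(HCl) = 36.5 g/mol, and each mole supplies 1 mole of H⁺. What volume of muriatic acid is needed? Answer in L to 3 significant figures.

(a) 75.3 kg; (b) 123 L

(a) Volume: 183,000 US gal × 3.785 L/gal = 692,655 L.
(a) Hardness to add: (171 − 73) = 98 mg/L as CaCO₃ × 692,655 L = 67,880 g as CaCO₃.
(a) Moles of Ca²⁺ (1 mol Ca²⁺ ≡ 1 mol CaCO₃): 67,880 / 100.1 g/mol = 678.1 mol.
(a) Mass of CaCl₂: 678.1 × 111 = 75,270 g.

(b) Alkalinity to neutralize: (186 − 73) = 113 mg/L as CaCO₃ × 571,000 L = 64,520 g as CaCO₃.
(b) Equivalents of H⁺ required: 64,520 ÷ 50 g/eq = 1290 eq = 1290 mol HCl.
(b) Mass of HCl: 1290 × 36.5 = 47,100 g.
(b) Mass of 33.3% solution: 47,100 / 0.333 = 141,400 g.
(b) Volume: 141,400 g ÷ 1.15 g/mL = 123,000 mL.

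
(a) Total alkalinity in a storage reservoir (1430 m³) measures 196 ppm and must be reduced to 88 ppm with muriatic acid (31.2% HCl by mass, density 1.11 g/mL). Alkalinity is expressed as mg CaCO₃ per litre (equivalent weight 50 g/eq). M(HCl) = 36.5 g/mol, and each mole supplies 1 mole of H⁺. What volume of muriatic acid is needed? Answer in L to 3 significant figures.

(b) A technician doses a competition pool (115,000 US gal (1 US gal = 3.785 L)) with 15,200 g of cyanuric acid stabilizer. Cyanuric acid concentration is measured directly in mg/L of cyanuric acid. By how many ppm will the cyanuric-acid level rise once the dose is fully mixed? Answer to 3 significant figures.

(a) 326 L; (b) 34.9 ppm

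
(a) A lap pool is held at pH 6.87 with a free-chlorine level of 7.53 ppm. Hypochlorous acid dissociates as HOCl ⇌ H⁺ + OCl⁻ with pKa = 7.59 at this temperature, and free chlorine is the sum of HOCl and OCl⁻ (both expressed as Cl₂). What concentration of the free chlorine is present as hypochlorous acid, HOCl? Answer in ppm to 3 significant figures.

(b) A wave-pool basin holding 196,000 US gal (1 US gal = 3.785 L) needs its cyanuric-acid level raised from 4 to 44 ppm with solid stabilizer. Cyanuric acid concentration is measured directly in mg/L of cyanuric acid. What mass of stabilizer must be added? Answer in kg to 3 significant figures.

(a) 6.32 ppm; (b) 29.7 kg

(a) [OCl⁻]/[HOCl] = 10^(pH − pKa) = 10^(6.87 − 7.59) = 10^-0.72 = 0.1905.
(a) Fraction as HOCl = 1 / (1 + 0.1905) = 0.84.
(a) HOCl = 0.84 × 7.53 ppm = 6.325 ppm.

(b) Volume: 196,000 US gal × 3.785 L/gal = 741,860 L.
(b) CYA to add: (44 − 4) = 40 mg/L × 741,860 L = 29,670 g cyanuric acid.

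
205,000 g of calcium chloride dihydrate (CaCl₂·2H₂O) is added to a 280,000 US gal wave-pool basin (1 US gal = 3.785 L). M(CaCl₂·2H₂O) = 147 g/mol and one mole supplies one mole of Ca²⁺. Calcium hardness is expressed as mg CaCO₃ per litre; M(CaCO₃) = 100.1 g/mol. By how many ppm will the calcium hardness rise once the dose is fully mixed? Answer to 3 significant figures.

Volume: 280,000 US gal × 3.785 L/gal = 1,059,800 L.
Moles of Ca²⁺: 205,000 g ÷ 147 g/mol = 1395 mol.
As CaCO₃: 1395 mol × 100.1 g/mol = 139,600 g.
Rise: 139,600 g / 1,059,800 L × 1000 = 131.7 mg/L.

132 ppm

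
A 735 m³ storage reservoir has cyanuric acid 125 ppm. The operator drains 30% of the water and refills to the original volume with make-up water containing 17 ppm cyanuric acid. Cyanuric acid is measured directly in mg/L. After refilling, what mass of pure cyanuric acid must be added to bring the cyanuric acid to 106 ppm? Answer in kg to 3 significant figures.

9.85 kg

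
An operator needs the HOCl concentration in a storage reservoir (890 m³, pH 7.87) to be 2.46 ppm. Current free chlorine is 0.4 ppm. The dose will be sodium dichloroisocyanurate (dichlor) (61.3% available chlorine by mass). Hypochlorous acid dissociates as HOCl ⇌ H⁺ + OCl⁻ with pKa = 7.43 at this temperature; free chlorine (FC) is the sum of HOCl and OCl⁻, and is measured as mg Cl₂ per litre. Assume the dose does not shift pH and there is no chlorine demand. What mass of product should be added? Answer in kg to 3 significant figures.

Volume: 890 m³ = 890,000 L.
[OCl⁻]/[HOCl] = 10^(pH − pKa) = 10^(7.87 − 7.43) = 2.754; fraction as HOCl = 1/(1 + 2.754) = 0.2664.
Free chlorine required for 2.46 ppm HOCl: 2.46 / 0.2664 = 9.235 ppm.
FC to add: 9.235 − 0.4 = 8.835 mg/L as Cl₂.
Cl₂ equivalent: 8.835 mg/L × 890,000 L = 7864 g.
Product at 61.3% available Cl: 7864 / 0.613 = 12,830 g.

12.8 kg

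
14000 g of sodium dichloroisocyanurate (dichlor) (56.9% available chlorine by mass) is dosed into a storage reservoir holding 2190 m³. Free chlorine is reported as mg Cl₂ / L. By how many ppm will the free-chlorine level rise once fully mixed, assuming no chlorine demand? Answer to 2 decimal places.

Volume: 2190 m³ = 2,190,000 L.
Available chlorine delivered: 14,000 g × 0.569 = 7966 g as Cl₂.
Concentration rise: 7966 g / 2,190,000 L = 3.637 mg/L = 3.64 ppm.

3.64 ppm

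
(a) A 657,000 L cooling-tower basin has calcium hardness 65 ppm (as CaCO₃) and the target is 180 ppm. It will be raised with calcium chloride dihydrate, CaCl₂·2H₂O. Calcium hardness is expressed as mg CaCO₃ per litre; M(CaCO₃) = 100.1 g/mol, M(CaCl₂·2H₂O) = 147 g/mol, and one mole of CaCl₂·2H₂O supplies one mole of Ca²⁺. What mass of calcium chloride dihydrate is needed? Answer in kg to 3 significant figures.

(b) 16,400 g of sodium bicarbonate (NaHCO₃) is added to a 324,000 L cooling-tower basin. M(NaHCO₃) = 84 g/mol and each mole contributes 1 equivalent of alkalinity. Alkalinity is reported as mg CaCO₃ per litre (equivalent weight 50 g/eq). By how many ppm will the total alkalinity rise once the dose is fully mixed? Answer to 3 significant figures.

(a) 111 kg; (b) 30.1 ppm

(a) Hardness to add: (180 − 65) = 115 mg/L as CaCO₃ × 657,000 L = 75,560 g as CaCO₃.
(a) Moles of Ca²⁺ (1 mol Ca²⁺ ≡ 1 mol CaCO₃): 75,560 / 100.1 g/mol = 754.8 mol.
(a) Mass of CaCl₂·2H₂O: 754.8 × 147 = 111,000 g.

(b) Moles of NaHCO₃: 16,400 g ÷ 84 g/mol = 195.2 mol → 195.2 eq of alkalinity.
(b) As CaCO₃: 195.2 eq × 50 g/eq = 9762 g.
(b) Rise: 9762 g / 324,000 L × 1000 = 30.13 mg/L.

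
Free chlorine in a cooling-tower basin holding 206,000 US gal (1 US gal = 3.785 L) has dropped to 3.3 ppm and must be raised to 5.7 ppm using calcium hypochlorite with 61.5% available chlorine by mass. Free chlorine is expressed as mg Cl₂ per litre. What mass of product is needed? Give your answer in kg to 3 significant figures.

Volume: 206,000 US gal × 3.785 L/gal = 779,710 L.
Chlorine deficit: 5.7 − 3.3 = 2.4 ppm = 2.4 mg/L as Cl₂.
Cl₂ equivalent needed: 2.4 mg/L × 779,710 L = 1,871,000 mg = 1871 g.
Product at 61.5% available chlorine: 1871 / 0.615 = 3043 g.

3.04 kg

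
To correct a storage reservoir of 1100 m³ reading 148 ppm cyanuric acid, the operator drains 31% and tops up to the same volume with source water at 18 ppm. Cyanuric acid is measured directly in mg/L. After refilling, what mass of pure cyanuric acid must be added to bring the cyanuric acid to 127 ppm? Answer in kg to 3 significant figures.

21.2 kg

Volume: 1100 m³ = 1,100,000 L.
After draining 31% and refilling: 148 × 0.69 + 18 × 0.31 = 107.7 ppm.
Deficit to target: 127 − 107.7 = 19.3 mg/L.
Mass: 19.3 mg/L × 1,100,000 L = 21,230 g cyanuric acid.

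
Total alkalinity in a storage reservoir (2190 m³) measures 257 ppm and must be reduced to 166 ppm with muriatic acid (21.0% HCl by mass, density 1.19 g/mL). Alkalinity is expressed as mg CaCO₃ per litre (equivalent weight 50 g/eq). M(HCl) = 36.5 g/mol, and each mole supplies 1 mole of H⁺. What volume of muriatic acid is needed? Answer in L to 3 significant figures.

Volume: 2190 m³ = 2,190,000 L.
Alkalinity to neutralize: (257 − 166) = 91 mg/L as CaCO₃ × 2,190,000 L = 199,300 g as CaCO₃.
Equivalents of H⁺ required: 199,300 ÷ 50 g/eq = 3986 eq = 3986 mol HCl.
Mass of HCl: 3986 × 36.5 = 145,500 g.
Mass of 21.0% solution: 145,500 / 0.21 = 692,800 g.
Volume: 692,800 g ÷ 1.19 g/mL = 582,200 mL.

582 L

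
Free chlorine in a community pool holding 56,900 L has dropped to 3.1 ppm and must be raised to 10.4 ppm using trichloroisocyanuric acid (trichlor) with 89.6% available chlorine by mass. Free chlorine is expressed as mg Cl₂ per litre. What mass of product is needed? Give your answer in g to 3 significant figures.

464 g

Chlorine deficit: 10.4 − 3.1 = 7.3 ppm = 7.3 mg/L as Cl₂.
Cl₂ equivalent needed: 7.3 mg/L × 56,900 L = 415,400 mg = 415.4 g.
Product at 89.6% available chlorine: 415.4 / 0.896 = 463.6 g.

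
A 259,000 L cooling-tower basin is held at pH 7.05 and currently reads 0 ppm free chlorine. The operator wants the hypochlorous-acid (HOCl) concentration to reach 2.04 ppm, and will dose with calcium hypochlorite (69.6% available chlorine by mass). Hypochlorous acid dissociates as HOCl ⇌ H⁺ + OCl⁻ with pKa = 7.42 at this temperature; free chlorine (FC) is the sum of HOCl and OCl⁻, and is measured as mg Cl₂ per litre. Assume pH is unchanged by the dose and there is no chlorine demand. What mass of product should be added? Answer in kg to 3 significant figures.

1.08 kg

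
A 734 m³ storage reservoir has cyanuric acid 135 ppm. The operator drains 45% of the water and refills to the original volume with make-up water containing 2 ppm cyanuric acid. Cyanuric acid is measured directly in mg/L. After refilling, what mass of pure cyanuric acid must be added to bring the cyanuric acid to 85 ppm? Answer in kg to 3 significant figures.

7.23 kg

Volume: 734 m³ = 734,000 L.
After draining 45% and refilling: 135 × 0.55 + 2 × 0.45 = 75.15 ppm.
Deficit to target: 85 − 75.15 = 9.85 mg/L.
Mass: 9.85 mg/L × 734,000 L = 7230 g cyanuric acid.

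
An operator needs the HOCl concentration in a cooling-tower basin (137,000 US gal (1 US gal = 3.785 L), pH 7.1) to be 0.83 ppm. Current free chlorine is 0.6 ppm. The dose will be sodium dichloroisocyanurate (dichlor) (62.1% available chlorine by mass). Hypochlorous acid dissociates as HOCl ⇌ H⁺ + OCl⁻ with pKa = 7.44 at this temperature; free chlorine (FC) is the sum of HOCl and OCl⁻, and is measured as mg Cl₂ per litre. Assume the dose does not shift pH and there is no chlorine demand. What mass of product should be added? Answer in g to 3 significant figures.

509 g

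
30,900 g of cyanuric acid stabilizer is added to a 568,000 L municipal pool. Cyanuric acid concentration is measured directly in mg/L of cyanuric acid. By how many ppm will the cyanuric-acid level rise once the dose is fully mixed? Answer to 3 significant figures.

54.4 ppm

Rise: 30,900 g / 568,000 L × 1000 = 54.4 mg/L.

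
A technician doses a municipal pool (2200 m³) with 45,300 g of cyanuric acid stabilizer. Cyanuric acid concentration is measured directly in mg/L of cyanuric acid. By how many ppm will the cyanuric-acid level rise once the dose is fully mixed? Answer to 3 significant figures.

20.6 ppm

Volume: 2200 m³ = 2,200,000 L.
Rise: 45,300 g / 2,200,000 L × 1000 = 20.59 mg/L.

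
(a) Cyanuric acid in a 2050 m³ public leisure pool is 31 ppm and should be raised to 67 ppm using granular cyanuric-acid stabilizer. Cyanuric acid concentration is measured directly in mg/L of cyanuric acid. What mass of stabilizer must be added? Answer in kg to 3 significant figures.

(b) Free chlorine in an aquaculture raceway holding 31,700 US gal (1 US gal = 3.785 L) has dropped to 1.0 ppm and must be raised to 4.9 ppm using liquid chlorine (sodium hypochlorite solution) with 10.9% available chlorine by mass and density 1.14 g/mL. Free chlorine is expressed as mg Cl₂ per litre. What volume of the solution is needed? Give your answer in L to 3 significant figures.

(a) 73.8 kg; (b) 3.77 L

(a) Volume: 2050 m³ = 2,050,000 L.
(a) CYA to add: (67 − 31) = 36 mg/L × 2,050,000 L = 73,800 g cyanuric acid.

(b) Volume: 31,700 US gal × 3.785 L/gal = 119,984 L.
(b) Chlorine deficit: 4.9 − 1.0 = 3.9 ppm = 3.9 mg/L as Cl₂.
(b) Cl₂ equivalent needed: 3.9 mg/L × 119,984 L = 467,900 mg = 467.9 g.
(b) Product at 10.9% available chlorine: 467.9 / 0.109 = 4293 g.
(b) Volume at density 1.14 g/mL: 4293 g ÷ 1.14 g/mL = 3766 mL.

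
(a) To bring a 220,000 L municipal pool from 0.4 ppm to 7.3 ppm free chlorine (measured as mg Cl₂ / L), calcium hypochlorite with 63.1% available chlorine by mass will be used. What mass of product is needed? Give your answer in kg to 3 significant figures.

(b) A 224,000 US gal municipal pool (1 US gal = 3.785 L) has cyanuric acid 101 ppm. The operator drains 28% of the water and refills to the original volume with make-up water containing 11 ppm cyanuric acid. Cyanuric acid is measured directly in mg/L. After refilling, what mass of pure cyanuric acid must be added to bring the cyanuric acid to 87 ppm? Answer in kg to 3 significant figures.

(a) 2.41 kg; (b) 9.50 kg

(a) Chlorine deficit: 7.3 − 0.4 = 6.9 ppm = 6.9 mg/L as Cl₂.
(a) Cl₂ equivalent needed: 6.9 mg/L × 220,000 L = 1,518,000 mg = 1518 g.
(a) Product at 63.1% available chlorine: 1518 / 0.631 = 2406 g.

(b) Volume: 224,000 US gal × 3.785 L/gal = 847,840 L.
(b) After draining 28% and refilling: 101 × 0.72 + 11 × 0.28 = 75.8 ppm.
(b) Deficit to target: 87 − 75.8 = 11.2 mg/L.
(b) Mass: 11.2 mg/L × 847,840 L = 9496 g cyanuric acid.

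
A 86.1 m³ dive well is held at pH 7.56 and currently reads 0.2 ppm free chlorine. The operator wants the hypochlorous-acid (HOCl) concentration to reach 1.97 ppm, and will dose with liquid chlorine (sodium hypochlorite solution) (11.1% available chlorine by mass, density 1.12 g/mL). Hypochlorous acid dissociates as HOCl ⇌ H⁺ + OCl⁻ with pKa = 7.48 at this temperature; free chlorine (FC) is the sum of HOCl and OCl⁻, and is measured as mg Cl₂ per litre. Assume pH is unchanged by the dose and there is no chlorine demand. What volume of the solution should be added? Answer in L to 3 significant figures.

2.87 L

Volume: 86.1 m³ = 86,100 L.
[OCl⁻]/[HOCl] = 10^(pH − pKa) = 10^(7.56 − 7.48) = 1.202; fraction as HOCl = 1/(1 + 1.202) = 0.4541.
Free chlorine required for 1.97 ppm HOCl: 1.97 / 0.4541 = 4.338 ppm.
FC to add: 4.338 − 0.2 = 4.138 mg/L as Cl₂.
Cl₂ equivalent: 4.138 mg/L × 86,100 L = 356.3 g.
Product at 11.1% available Cl: 356.3 / 0.111 = 3210 g.
Volume: 3210 g ÷ 1.12 g/mL = 2866 mL.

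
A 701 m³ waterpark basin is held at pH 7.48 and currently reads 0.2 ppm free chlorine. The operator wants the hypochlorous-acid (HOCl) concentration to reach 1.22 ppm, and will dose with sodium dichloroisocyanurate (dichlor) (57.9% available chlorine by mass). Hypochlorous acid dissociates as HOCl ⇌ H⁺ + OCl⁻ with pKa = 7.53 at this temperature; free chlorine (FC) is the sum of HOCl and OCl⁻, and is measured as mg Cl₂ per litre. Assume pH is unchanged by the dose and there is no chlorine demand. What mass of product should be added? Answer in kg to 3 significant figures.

Volume: 701 m³ = 701,000 L.
[OCl⁻]/[HOCl] = 10^(pH − pKa) = 10^(7.48 − 7.53) = 0.8913; fraction as HOCl = 1/(1 + 0.8913) = 0.5288.
Free chlorine required for 1.22 ppm HOCl: 1.22 / 0.5288 = 2.307 ppm.
FC to add: 2.307 − 0.2 = 2.107 mg/L as Cl₂.
Cl₂ equivalent: 2.107 mg/L × 701,000 L = 1477 g.
Product at 57.9% available Cl: 1477 / 0.579 = 2551 g.

2.55 kg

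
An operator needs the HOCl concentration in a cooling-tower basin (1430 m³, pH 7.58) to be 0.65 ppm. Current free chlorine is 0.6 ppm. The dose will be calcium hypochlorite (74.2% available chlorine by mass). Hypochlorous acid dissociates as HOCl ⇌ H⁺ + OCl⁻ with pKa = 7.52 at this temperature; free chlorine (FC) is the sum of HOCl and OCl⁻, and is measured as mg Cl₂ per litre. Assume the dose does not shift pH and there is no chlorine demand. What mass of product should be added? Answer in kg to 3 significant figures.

1.53 kg

Volume: 1430 m³ = 1,430,000 L.
[OCl⁻]/[HOCl] = 10^(pH − pKa) = 10^(7.58 − 7.52) = 1.148; fraction as HOCl = 1/(1 + 1.148) = 0.4655.
Free chlorine required for 0.65 ppm HOCl: 0.65 / 0.4655 = 1.396 ppm.
FC to add: 1.396 − 0.6 = 0.7963 mg/L as Cl₂.
Cl₂ equivalent: 0.7963 mg/L × 1,430,000 L = 1139 g.
Product at 74.2% available Cl: 1139 / 0.742 = 1535 g.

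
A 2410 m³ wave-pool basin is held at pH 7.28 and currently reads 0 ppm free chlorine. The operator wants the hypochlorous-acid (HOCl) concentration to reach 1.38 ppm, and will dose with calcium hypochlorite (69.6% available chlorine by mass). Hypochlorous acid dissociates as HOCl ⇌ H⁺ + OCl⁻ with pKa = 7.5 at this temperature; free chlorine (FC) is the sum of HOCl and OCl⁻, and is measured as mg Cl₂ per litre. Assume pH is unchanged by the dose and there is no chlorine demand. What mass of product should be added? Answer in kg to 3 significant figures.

7.66 kg

Volume: 2410 m³ = 2,410,000 L.
[OCl⁻]/[HOCl] = 10^(pH − pKa) = 10^(7.28 − 7.5) = 0.6026; fraction as HOCl = 1/(1 + 0.6026) = 0.624.
Free chlorine required for 1.38 ppm HOCl: 1.38 / 0.624 = 2.212 ppm.
FC to add: 2.212 − 0 = 2.212 mg/L as Cl₂.
Cl₂ equivalent: 2.212 mg/L × 2,410,000 L = 5330 g.
Product at 69.6% available Cl: 5330 / 0.696 = 7658 g.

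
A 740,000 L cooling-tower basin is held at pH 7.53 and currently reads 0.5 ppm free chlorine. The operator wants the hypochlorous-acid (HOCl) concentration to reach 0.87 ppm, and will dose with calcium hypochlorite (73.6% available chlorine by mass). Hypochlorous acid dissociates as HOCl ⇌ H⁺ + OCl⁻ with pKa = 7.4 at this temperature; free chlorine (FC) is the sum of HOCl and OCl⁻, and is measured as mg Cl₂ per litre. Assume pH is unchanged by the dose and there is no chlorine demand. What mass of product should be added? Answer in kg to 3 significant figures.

1.55 kg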